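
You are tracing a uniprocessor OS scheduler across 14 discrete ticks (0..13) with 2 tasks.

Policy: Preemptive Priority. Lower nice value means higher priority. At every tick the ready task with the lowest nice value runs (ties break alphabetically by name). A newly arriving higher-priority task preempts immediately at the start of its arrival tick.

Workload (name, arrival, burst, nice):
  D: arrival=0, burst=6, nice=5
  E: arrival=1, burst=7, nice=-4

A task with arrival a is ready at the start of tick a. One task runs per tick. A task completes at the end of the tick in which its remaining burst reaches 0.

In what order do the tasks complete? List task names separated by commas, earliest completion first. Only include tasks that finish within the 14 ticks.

t=0: ready={D} → run D
t=1: ready={D,E} → run E
t=2: ready={D,E} → run E
t=3: ready={D,E} → run E
t=4: ready={D,E} → run E
t=5: ready={D,E} → run E
t=6: ready={D,E} → run E
t=7: ready={D,E} → run E
t=8: ready={D} → run D
t=9: ready={D} → run D
t=10: ready={D} → run D
t=11: ready={D} → run D
t=12: ready={D} → run D
t=13: (idle)

completion order = E, D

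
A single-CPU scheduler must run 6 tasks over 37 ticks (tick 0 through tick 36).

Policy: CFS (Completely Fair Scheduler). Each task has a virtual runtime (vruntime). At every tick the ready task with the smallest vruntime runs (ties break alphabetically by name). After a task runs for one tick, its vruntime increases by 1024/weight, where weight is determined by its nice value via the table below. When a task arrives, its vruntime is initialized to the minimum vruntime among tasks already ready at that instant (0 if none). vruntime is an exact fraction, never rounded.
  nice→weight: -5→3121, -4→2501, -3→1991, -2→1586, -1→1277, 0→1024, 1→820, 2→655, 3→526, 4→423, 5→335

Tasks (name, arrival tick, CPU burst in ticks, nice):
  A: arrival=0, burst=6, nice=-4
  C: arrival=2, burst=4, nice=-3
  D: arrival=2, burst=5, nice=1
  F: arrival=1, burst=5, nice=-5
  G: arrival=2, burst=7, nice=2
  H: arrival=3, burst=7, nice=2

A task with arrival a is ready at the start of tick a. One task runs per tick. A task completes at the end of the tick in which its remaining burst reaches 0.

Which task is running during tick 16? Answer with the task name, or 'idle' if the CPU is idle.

t=0: vr[A=0] → run A
t=1: vr[A=1024/2501 F=1024/2501] → run A
t=2: vr[A=2048/2501 C=1024/2501 D=1024/2501 F=1024/2501 G=1024/2501] → run C
t=3: vr[A=2048/2501 C=4599808/4979491 D=1024/2501 F=1024/2501 G=1024/2501 H=1024/2501] → run D
t=4: vr[A=2048/2501 C=4599808/4979491 D=20736/12505 F=1024/2501 G=1024/2501 H=1024/2501] → run F
t=5: vr[A=2048/2501 C=4599808/4979491 D=20736/12505 F=5756928/7805621 G=1024/2501 H=1024/2501] → run G
t=6: vr[A=2048/2501 C=4599808/4979491 D=20736/12505 F=5756928/7805621 G=3231744/1638155 H=1024/2501] → run H
t=7: vr[A=2048/2501 C=4599808/4979491 D=20736/12505 F=5756928/7805621 G=3231744/1638155 H=3231744/1638155] → run F
t=8: vr[A=2048/2501 C=4599808/4979491 D=20736/12505 F=8317952/7805621 G=3231744/1638155 H=3231744/1638155] → run A
t=9: vr[A=3072/2501 C=4599808/4979491 D=20736/12505 F=8317952/7805621 G=3231744/1638155 H=3231744/1638155] → run C
t=10: vr[A=3072/2501 C=7160832/4979491 D=20736/12505 F=8317952/7805621 G=3231744/1638155 H=3231744/1638155] → run F
t=11: vr[A=3072/2501 C=7160832/4979491 D=20736/12505 F=10878976/7805621 G=3231744/1638155 H=3231744/1638155] → run A
t=12: vr[A=4096/2501 C=7160832/4979491 D=20736/12505 F=10878976/7805621 G=3231744/1638155 H=3231744/1638155] → run F
t=13: vr[A=4096/2501 C=7160832/4979491 D=20736/12505 F=13440000/7805621 G=3231744/1638155 H=3231744/1638155] → run C
t=14: vr[A=4096/2501 C=9721856/4979491 D=20736/12505 F=13440000/7805621 G=3231744/1638155 H=3231744/1638155] → run A
t=15: vr[A=5120/2501 C=9721856/4979491 D=20736/12505 F=13440000/7805621 G=3231744/1638155 H=3231744/1638155] → run D
t=16: vr[A=5120/2501 C=9721856/4979491 D=36352/12505 F=13440000/7805621 G=3231744/1638155 H=3231744/1638155] → run F
t=17: vr[A=5120/2501 C=9721856/4979491 D=36352/12505 G=3231744/1638155 H=3231744/1638155] → run C
t=18: vr[A=5120/2501 D=36352/12505 G=3231744/1638155 H=3231744/1638155] → run G
t=19: vr[A=5120/2501 D=36352/12505 G=5792768/1638155 H=3231744/1638155] → run H
t=20: vr[A=5120/2501 D=36352/12505 G=5792768/1638155 H=5792768/1638155] → run A
t=21: vr[D=36352/12505 G=5792768/1638155 H=5792768/1638155] → run D
t=22: vr[D=51968/12505 G=5792768/1638155 H=5792768/1638155] → run G
t=23: vr[D=51968/12505 G=8353792/1638155 H=5792768/1638155] → run H
t=24: vr[D=51968/12505 G=8353792/1638155 H=8353792/1638155] → run D
t=25: vr[D=67584/12505 G=8353792/1638155 H=8353792/1638155] → run G
t=26: vr[D=67584/12505 G=10914816/1638155 H=8353792/1638155] → run H
t=27: vr[D=67584/12505 G=10914816/1638155 H=10914816/1638155] → run D
t=28: vr[G=10914816/1638155 H=10914816/1638155] → run G
t=29: vr[G=2695168/327631 H=10914816/1638155] → run H
t=30: vr[G=2695168/327631 H=2695168/327631] → run G
t=31: vr[G=16036864/1638155 H=2695168/327631] → run H
t=32: vr[G=16036864/1638155 H=16036864/1638155] → run G
t=33: vr[H=16036864/1638155] → run H
t=34: (idle)
t=35: (idle)
t=36: (idle)

running at tick 16 = F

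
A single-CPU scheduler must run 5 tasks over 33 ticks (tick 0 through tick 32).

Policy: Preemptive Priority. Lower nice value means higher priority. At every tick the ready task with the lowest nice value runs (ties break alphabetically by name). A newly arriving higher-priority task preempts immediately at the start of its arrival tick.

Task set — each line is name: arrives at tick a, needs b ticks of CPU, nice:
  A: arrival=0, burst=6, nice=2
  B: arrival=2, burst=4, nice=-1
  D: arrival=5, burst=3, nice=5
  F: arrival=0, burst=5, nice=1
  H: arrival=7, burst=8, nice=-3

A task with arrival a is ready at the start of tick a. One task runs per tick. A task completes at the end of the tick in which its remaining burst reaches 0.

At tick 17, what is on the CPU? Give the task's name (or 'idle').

t=0: ready={A,F} → run F
t=1: ready={A,F} → run F
t=2: ready={A,B,F} → run B
t=3: ready={A,B,F} → run B
t=4: ready={A,B,F} → run B
t=5: ready={A,B,D,F} → run B
t=6: ready={A,D,F} → run F
t=7: ready={A,D,F,H} → run H
t=8: ready={A,D,F,H} → run H
t=9: ready={A,D,F,H} → run H
t=10: ready={A,D,F,H} → run H
t=11: ready={A,D,F,H} → run H
t=12: ready={A,D,F,H} → run H
t=13: ready={A,D,F,H} → run H
t=14: ready={A,D,F,H} → run H
t=15: ready={A,D,F} → run F
t=16: ready={A,D,F} → run F
t=17: ready={A,D} → run A
t=18: ready={A,D} → run A
t=19: ready={A,D} → run A
t=20: ready={A,D} → run A
t=21: ready={A,D} → run A
t=22: ready={A,D} → run A
t=23: ready={D} → run D
t=24: ready={D} → run D
t=25: ready={D} → run D
t=26: (idle)
t=27: (idle)
t=28: (idle)
t=29: (idle)
t=30: (idle)
t=31: (idle)
t=32: (idle)

running at tick 17 = A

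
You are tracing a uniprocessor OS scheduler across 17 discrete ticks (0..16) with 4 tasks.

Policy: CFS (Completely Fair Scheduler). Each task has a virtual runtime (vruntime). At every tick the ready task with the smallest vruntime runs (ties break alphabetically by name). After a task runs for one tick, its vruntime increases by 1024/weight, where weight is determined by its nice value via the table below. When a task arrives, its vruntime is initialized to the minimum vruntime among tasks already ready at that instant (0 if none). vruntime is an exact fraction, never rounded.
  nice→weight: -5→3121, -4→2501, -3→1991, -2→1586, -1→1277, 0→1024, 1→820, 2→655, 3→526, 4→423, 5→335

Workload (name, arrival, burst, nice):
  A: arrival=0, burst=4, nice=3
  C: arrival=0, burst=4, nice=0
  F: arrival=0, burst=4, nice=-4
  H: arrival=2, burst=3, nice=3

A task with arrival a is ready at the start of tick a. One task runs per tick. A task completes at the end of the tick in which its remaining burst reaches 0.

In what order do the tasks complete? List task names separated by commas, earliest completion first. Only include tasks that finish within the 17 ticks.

t=0: vr[A=0 C=0 F=0] → run A
t=1: vr[A=512/263 C=0 F=0] → run C
t=2: vr[A=512/263 C=1 F=0 H=0] → run F
t=3: vr[A=512/263 C=1 F=1024/2501 H=0] → run H
t=4: vr[A=512/263 C=1 F=1024/2501 H=512/263] → run F
t=5: vr[A=512/263 C=1 F=2048/2501 H=512/263] → run F
t=6: vr[A=512/263 C=1 F=3072/2501 H=512/263] → run C
t=7: vr[A=512/263 C=2 F=3072/2501 H=512/263] → run F
t=8: vr[A=512/263 C=2 H=512/263] → run A
t=9: vr[A=1024/263 C=2 H=512/263] → run H
t=10: vr[A=1024/263 C=2 H=1024/263] → run C
t=11: vr[A=1024/263 C=3 H=1024/263] → run C
t=12: vr[A=1024/263 H=1024/263] → run A
t=13: vr[A=1536/263 H=1024/263] → run H
t=14: vr[A=1536/263] → run A
t=15: (idle)
t=16: (idle)

completion order = F, C, H, A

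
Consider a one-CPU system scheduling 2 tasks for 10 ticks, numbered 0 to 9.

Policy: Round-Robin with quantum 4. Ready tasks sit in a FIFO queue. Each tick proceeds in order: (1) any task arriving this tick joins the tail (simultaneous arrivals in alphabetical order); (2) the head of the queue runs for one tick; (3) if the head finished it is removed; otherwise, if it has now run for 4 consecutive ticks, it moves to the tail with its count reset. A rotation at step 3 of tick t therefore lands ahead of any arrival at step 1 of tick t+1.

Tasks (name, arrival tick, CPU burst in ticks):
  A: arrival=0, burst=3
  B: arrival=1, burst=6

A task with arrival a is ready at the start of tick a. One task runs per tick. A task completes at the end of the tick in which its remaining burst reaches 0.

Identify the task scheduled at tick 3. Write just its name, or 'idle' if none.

running at tick 3 = B

t=0: queue=[A] q_used=0 → run A
t=1: queue=[A,B] q_used=1 → run A
t=2: queue=[A,B] q_used=2 → run A
t=3: queue=[B] q_used=0 → run B
t=4: queue=[B] q_used=1 → run B
t=5: queue=[B] q_used=2 → run B
t=6: queue=[B] q_used=3 → run B
t=7: queue=[B] q_used=0 → run B
t=8: queue=[B] q_used=1 → run B
t=9: (idle)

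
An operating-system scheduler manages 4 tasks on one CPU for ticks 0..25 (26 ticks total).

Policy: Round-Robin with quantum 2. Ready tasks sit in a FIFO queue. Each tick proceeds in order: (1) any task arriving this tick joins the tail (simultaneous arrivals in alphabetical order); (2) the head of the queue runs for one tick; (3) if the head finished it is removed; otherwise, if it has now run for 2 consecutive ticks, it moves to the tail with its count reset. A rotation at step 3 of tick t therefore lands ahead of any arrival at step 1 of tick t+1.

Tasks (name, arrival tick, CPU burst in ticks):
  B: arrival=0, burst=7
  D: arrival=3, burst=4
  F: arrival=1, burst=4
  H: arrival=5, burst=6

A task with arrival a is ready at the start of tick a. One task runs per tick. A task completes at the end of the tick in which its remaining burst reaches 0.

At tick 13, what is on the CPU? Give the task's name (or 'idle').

running at tick 13 = B

t=0: queue=[B] q_used=0 → run B
t=1: queue=[B,F] q_used=1 → run B
t=2: queue=[F,B] q_used=0 → run F
t=3: queue=[F,B,D] q_used=1 → run F
t=4: queue=[B,D,F] q_used=0 → run B
t=5: queue=[B,D,F,H] q_used=1 → run B
t=6: queue=[D,F,H,B] q_used=0 → run D
t=7: queue=[D,F,H,B] q_used=1 → run D
t=8: queue=[F,H,B,D] q_used=0 → run F
t=9: queue=[F,H,B,D] q_used=1 → run F
t=10: queue=[H,B,D] q_used=0 → run H
t=11: queue=[H,B,D] q_used=1 → run H
t=12: queue=[B,D,H] q_used=0 → run B
t=13: queue=[B,D,H] q_used=1 → run B
t=14: queue=[D,H,B] q_used=0 → run D
t=15: queue=[D,H,B] q_used=1 → run D
t=16: queue=[H,B] q_used=0 → run H
t=17: queue=[H,B] q_used=1 → run H
t=18: queue=[B,H] q_used=0 → run B
t=19: queue=[H] q_used=0 → run H
t=20: queue=[H] q_used=1 → run H
t=21: (idle)
t=22: (idle)
t=23: (idle)
t=24: (idle)
t=25: (idle)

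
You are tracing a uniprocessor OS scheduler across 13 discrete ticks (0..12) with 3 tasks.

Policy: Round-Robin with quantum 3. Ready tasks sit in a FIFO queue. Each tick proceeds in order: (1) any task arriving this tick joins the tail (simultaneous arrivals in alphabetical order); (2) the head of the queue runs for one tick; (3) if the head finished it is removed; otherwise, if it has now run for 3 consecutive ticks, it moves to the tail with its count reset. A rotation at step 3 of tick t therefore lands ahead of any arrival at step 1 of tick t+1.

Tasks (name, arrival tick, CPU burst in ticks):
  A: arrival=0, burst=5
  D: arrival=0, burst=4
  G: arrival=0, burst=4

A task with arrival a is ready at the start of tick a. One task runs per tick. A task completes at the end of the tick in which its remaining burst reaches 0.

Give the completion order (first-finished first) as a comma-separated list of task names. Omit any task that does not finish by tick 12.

t=0: queue=[A,D,G] q_used=0 → run A
t=1: queue=[A,D,G] q_used=1 → run A
t=2: queue=[A,D,G] q_used=2 → run A
t=3: queue=[D,G,A] q_used=0 → run D
t=4: queue=[D,G,A] q_used=1 → run D
t=5: queue=[D,G,A] q_used=2 → run D
t=6: queue=[G,A,D] q_used=0 → run G
t=7: queue=[G,A,D] q_used=1 → run G
t=8: queue=[G,A,D] q_used=2 → run G
t=9: queue=[A,D,G] q_used=0 → run A
t=10: queue=[A,D,G] q_used=1 → run A
t=11: queue=[D,G] q_used=0 → run D
t=12: queue=[G] q_used=0 → run G

completion order = A, D, G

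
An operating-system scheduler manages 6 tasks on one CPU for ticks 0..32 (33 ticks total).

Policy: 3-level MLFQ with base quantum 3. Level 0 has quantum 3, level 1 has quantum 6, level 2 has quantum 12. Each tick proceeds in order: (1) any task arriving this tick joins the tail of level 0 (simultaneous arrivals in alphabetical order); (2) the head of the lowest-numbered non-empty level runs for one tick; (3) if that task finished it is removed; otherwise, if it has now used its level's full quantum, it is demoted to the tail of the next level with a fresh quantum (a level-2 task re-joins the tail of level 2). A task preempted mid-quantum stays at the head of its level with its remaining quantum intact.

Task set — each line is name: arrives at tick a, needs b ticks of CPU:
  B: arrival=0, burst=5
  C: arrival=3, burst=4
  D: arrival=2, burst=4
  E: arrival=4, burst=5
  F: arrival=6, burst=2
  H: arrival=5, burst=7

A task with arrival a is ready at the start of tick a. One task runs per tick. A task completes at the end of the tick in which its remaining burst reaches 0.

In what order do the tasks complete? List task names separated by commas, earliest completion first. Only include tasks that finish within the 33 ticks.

t=0: L0/L1/L2 = B/-/- → run B
t=1: L0/L1/L2 = B/-/- → run B
t=2: L0/L1/L2 = BD/-/- → run B
t=3: L0/L1/L2 = DC/B/- → run D
t=4: L0/L1/L2 = DCE/B/- → run D
t=5: L0/L1/L2 = DCEH/B/- → run D
t=6: L0/L1/L2 = CEHF/BD/- → run C
t=7: L0/L1/L2 = CEHF/BD/- → run C
t=8: L0/L1/L2 = CEHF/BD/- → run C
t=9: L0/L1/L2 = EHF/BDC/- → run E
t=10: L0/L1/L2 = EHF/BDC/- → run E
t=11: L0/L1/L2 = EHF/BDC/- → run E
t=12: L0/L1/L2 = HF/BDCE/- → run H
t=13: L0/L1/L2 = HF/BDCE/- → run H
t=14: L0/L1/L2 = HF/BDCE/- → run H
t=15: L0/L1/L2 = F/BDCEH/- → run F
t=16: L0/L1/L2 = F/BDCEH/- → run F
t=17: L0/L1/L2 = -/BDCEH/- → run B
t=18: L0/L1/L2 = -/BDCEH/- → run B
t=19: L0/L1/L2 = -/DCEH/- → run D
t=20: L0/L1/L2 = -/CEH/- → run C
t=21: L0/L1/L2 = -/EH/- → run E
t=22: L0/L1/L2 = -/EH/- → run E
t=23: L0/L1/L2 = -/H/- → run H
t=24: L0/L1/L2 = -/H/- → run H
t=25: L0/L1/L2 = -/H/- → run H
t=26: L0/L1/L2 = -/H/- → run H
t=27: (idle)
t=28: (idle)
t=29: (idle)
t=30: (idle)
t=31: (idle)
t=32: (idle)

completion order = F, B, D, C, E, H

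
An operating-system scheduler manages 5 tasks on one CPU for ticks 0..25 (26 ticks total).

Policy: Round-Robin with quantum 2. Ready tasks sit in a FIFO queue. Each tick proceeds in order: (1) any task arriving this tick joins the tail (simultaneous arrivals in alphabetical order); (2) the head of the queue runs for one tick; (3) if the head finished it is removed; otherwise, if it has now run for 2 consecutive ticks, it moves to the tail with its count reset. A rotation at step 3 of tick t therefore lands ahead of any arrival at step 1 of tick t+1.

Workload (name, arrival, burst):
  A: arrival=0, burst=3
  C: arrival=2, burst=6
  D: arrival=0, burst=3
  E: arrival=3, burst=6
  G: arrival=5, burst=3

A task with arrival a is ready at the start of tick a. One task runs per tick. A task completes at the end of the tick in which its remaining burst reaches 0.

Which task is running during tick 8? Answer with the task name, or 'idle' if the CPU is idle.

t=0: queue=[A,D] q_used=0 → run A
t=1: queue=[A,D] q_used=1 → run A
t=2: queue=[D,A,C] q_used=0 → run D
t=3: queue=[D,A,C,E] q_used=1 → run D
t=4: queue=[A,C,E,D] q_used=0 → run A
t=5: queue=[C,E,D,G] q_used=0 → run C
t=6: queue=[C,E,D,G] q_used=1 → run C
t=7: queue=[E,D,G,C] q_used=0 → run E
t=8: queue=[E,D,G,C] q_used=1 → run E
t=9: queue=[D,G,C,E] q_used=0 → run D
t=10: queue=[G,C,E] q_used=0 → run G
t=11: queue=[G,C,E] q_used=1 → run G
t=12: queue=[C,E,G] q_used=0 → run C
t=13: queue=[C,E,G] q_used=1 → run C
t=14: queue=[E,G,C] q_used=0 → run E
t=15: queue=[E,G,C] q_used=1 → run E
t=16: queue=[G,C,E] q_used=0 → run G
t=17: queue=[C,E] q_used=0 → run C
t=18: queue=[C,E] q_used=1 → run C
t=19: queue=[E] q_used=0 → run E
t=20: queue=[E] q_used=1 → run E
t=21: (idle)
t=22: (idle)
t=23: (idle)
t=24: (idle)
t=25: (idle)

running at tick 8 = E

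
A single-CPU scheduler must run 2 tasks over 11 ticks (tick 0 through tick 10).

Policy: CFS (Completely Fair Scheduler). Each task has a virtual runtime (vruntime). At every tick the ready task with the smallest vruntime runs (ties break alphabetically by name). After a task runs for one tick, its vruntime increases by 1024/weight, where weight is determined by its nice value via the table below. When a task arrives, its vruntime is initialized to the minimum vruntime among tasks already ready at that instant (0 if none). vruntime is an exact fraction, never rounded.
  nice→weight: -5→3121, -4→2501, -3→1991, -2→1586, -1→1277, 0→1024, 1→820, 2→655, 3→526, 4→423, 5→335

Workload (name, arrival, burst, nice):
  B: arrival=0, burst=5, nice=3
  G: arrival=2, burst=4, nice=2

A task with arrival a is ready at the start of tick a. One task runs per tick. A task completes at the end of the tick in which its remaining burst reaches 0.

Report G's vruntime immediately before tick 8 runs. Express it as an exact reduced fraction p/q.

t=0: vr[B=0] → run B
t=1: vr[B=512/263] → run B
t=2: vr[B=1024/263 G=1024/263] → run B
t=3: vr[B=1536/263 G=1024/263] → run G
t=4: vr[B=1536/263 G=940032/172265] → run G
t=5: vr[B=1536/263 G=1209344/172265] → run B
t=6: vr[B=2048/263 G=1209344/172265] → run G
t=7: vr[B=2048/263 G=1478656/172265] → run B
t=8: vr[G=1478656/172265] → run G
t=9: (idle)
t=10: (idle)

vruntime(G, start of tick 8) = 1478656/172265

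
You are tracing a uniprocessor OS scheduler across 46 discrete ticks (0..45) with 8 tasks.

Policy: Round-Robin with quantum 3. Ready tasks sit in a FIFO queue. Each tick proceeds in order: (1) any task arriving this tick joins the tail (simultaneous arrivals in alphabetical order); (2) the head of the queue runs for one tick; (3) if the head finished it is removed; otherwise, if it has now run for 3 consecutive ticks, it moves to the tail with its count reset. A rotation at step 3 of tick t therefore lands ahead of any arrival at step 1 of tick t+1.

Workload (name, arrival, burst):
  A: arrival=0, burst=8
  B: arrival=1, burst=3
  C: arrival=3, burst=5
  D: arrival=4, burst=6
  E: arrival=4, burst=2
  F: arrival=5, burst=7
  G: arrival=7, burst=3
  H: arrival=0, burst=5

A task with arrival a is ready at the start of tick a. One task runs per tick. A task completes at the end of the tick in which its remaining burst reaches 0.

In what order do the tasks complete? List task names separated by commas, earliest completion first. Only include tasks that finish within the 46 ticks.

completion order = B, E, H, G, A, C, D, F

t=0: queue=[A,H] q_used=0 → run A
t=1: queue=[A,H,B] q_used=1 → run A
t=2: queue=[A,H,B] q_used=2 → run A
t=3: queue=[H,B,A,C] q_used=0 → run H
t=4: queue=[H,B,A,C,D,E] q_used=1 → run H
t=5: queue=[H,B,A,C,D,E,F] q_used=2 → run H
t=6: queue=[B,A,C,D,E,F,H] q_used=0 → run B
t=7: queue=[B,A,C,D,E,F,H,G] q_used=1 → run B
t=8: queue=[B,A,C,D,E,F,H,G] q_used=2 → run B
t=9: queue=[A,C,D,E,F,H,G] q_used=0 → run A
t=10: queue=[A,C,D,E,F,H,G] q_used=1 → run A
t=11: queue=[A,C,D,E,F,H,G] q_used=2 → run A
t=12: queue=[C,D,E,F,H,G,A] q_used=0 → run C
t=13: queue=[C,D,E,F,H,G,A] q_used=1 → run C
t=14: queue=[C,D,E,F,H,G,A] q_used=2 → run C
t=15: queue=[D,E,F,H,G,A,C] q_used=0 → run D
t=16: queue=[D,E,F,H,G,A,C] q_used=1 → run D
t=17: queue=[D,E,F,H,G,A,C] q_used=2 → run D
t=18: queue=[E,F,H,G,A,C,D] q_used=0 → run E
t=19: queue=[E,F,H,G,A,C,D] q_used=1 → run E
t=20: queue=[F,H,G,A,C,D] q_used=0 → run F
t=21: queue=[F,H,G,A,C,D] q_used=1 → run F
t=22: queue=[F,H,G,A,C,D] q_used=2 → run F
t=23: queue=[H,G,A,C,D,F] q_used=0 → run H
t=24: queue=[H,G,A,C,D,F] q_used=1 → run H
t=25: queue=[G,A,C,D,F] q_used=0 → run G
t=26: queue=[G,A,C,D,F] q_used=1 → run G
t=27: queue=[G,A,C,D,F] q_used=2 → run G
t=28: queue=[A,C,D,F] q_used=0 → run A
t=29: queue=[A,C,D,F] q_used=1 → run A
t=30: queue=[C,D,F] q_used=0 → run C
t=31: queue=[C,D,F] q_used=1 → run C
t=32: queue=[D,F] q_used=0 → run D
t=33: queue=[D,F] q_used=1 → run D
t=34: queue=[D,F] q_used=2 → run D
t=35: queue=[F] q_used=0 → run F
t=36: queue=[F] q_used=1 → run F
t=37: queue=[F] q_used=2 → run F
t=38: queue=[F] q_used=0 → run F
t=39: (idle)
t=40: (idle)
t=41: (idle)
t=42: (idle)
t=43: (idle)
t=44: (idle)
t=45: (idle)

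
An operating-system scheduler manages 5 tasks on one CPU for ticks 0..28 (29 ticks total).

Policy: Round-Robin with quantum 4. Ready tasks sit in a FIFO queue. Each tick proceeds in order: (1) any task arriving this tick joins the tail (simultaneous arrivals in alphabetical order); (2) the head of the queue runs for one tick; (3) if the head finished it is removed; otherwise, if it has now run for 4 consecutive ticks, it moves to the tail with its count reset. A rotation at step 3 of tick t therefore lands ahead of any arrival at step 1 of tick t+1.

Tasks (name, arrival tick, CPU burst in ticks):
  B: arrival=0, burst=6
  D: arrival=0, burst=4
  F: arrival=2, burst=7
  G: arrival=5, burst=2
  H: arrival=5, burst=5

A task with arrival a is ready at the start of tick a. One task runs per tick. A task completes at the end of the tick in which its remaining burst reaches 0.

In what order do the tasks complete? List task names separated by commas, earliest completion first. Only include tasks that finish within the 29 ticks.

t=0: queue=[B,D] q_used=0 → run B
t=1: queue=[B,D] q_used=1 → run B
t=2: queue=[B,D,F] q_used=2 → run B
t=3: queue=[B,D,F] q_used=3 → run B
t=4: queue=[D,F,B] q_used=0 → run D
t=5: queue=[D,F,B,G,H] q_used=1 → run D
t=6: queue=[D,F,B,G,H] q_used=2 → run D
t=7: queue=[D,F,B,G,H] q_used=3 → run D
t=8: queue=[F,B,G,H] q_used=0 → run F
t=9: queue=[F,B,G,H] q_used=1 → run F
t=10: queue=[F,B,G,H] q_used=2 → run F
t=11: queue=[F,B,G,H] q_used=3 → run F
t=12: queue=[B,G,H,F] q_used=0 → run B
t=13: queue=[B,G,H,F] q_used=1 → run B
t=14: queue=[G,H,F] q_used=0 → run G
t=15: queue=[G,H,F] q_used=1 → run G
t=16: queue=[H,F] q_used=0 → run H
t=17: queue=[H,F] q_used=1 → run H
t=18: queue=[H,F] q_used=2 → run H
t=19: queue=[H,F] q_used=3 → run H
t=20: queue=[F,H] q_used=0 → run F
t=21: queue=[F,H] q_used=1 → run F
t=22: queue=[F,H] q_used=2 → run F
t=23: queue=[H] q_used=0 → run H
t=24: (idle)
t=25: (idle)
t=26: (idle)
t=27: (idle)
t=28: (idle)

completion order = D, B, G, F, H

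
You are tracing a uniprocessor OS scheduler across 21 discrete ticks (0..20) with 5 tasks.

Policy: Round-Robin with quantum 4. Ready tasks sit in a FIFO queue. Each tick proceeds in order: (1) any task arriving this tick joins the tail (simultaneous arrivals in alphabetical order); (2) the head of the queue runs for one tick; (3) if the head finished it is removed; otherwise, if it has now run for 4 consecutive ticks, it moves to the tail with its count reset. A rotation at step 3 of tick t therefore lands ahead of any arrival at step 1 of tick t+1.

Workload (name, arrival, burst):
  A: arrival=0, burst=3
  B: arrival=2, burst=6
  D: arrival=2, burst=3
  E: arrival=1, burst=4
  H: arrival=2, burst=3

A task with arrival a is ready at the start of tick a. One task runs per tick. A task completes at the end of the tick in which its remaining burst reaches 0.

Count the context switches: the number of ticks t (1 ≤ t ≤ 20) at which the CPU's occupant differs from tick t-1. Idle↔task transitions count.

t=0: queue=[A] q_used=0 → run A
t=1: queue=[A,E] q_used=1 → run A
t=2: queue=[A,E,B,D,H] q_used=2 → run A
t=3: queue=[E,B,D,H] q_used=0 → run E
t=4: queue=[E,B,D,H] q_used=1 → run E
t=5: queue=[E,B,D,H] q_used=2 → run E
t=6: queue=[E,B,D,H] q_used=3 → run E
t=7: queue=[B,D,H] q_used=0 → run B
t=8: queue=[B,D,H] q_used=1 → run B
t=9: queue=[B,D,H] q_used=2 → run B
t=10: queue=[B,D,H] q_used=3 → run B
t=11: queue=[D,H,B] q_used=0 → run D
t=12: queue=[D,H,B] q_used=1 → run D
t=13: queue=[D,H,B] q_used=2 → run D
t=14: queue=[H,B] q_used=0 → run H
t=15: queue=[H,B] q_used=1 → run H
t=16: queue=[H,B] q_used=2 → run H
t=17: queue=[B] q_used=0 → run B
t=18: queue=[B] q_used=1 → run B
t=19: (idle)
t=20: (idle)

context switches = 6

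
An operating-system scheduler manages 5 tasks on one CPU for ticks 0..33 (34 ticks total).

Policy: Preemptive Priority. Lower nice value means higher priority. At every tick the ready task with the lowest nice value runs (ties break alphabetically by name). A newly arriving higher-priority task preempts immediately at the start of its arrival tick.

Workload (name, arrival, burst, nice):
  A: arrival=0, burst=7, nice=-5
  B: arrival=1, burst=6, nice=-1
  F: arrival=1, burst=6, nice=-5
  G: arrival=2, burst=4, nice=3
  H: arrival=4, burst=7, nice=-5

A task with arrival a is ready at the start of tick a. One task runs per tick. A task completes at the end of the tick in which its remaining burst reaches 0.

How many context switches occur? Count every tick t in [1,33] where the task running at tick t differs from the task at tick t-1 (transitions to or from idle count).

t=0: ready={A} → run A
t=1: ready={A,B,F} → run A
t=2: ready={A,B,F,G} → run A
t=3: ready={A,B,F,G} → run A
t=4: ready={A,B,F,G,H} → run A
t=5: ready={A,B,F,G,H} → run A
t=6: ready={A,B,F,G,H} → run A
t=7: ready={B,F,G,H} → run F
t=8: ready={B,F,G,H} → run F
t=9: ready={B,F,G,H} → run F
t=10: ready={B,F,G,H} → run F
t=11: ready={B,F,G,H} → run F
t=12: ready={B,F,G,H} → run F
t=13: ready={B,G,H} → run H
t=14: ready={B,G,H} → run H
t=15: ready={B,G,H} → run H
t=16: ready={B,G,H} → run H
t=17: ready={B,G,H} → run H
t=18: ready={B,G,H} → run H
t=19: ready={B,G,H} → run H
t=20: ready={B,G} → run B
t=21: ready={B,G} → run B
t=22: ready={B,G} → run B
t=23: ready={B,G} → run B
t=24: ready={B,G} → run B
t=25: ready={B,G} → run B
t=26: ready={G} → run G
t=27: ready={G} → run G
t=28: ready={G} → run G
t=29: ready={G} → run G
t=30: (idle)
t=31: (idle)
t=32: (idle)
t=33: (idle)

context switches = 5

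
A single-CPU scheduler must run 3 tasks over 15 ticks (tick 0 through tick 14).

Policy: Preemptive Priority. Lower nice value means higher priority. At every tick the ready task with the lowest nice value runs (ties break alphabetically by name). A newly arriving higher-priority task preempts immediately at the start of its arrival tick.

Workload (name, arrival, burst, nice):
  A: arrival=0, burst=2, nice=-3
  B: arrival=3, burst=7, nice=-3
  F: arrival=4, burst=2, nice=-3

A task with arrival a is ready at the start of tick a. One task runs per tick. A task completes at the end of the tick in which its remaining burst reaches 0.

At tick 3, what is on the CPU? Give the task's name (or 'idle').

running at tick 3 = B

t=0: ready={A} → run A
t=1: ready={A} → run A
t=2: (idle)
t=3: ready={B} → run B
t=4: ready={B,F} → run B
t=5: ready={B,F} → run B
t=6: ready={B,F} → run B
t=7: ready={B,F} → run B
t=8: ready={B,F} → run B
t=9: ready={B,F} → run B
t=10: ready={F} → run F
t=11: ready={F} → run F
t=12: (idle)
t=13: (idle)
t=14: (idle)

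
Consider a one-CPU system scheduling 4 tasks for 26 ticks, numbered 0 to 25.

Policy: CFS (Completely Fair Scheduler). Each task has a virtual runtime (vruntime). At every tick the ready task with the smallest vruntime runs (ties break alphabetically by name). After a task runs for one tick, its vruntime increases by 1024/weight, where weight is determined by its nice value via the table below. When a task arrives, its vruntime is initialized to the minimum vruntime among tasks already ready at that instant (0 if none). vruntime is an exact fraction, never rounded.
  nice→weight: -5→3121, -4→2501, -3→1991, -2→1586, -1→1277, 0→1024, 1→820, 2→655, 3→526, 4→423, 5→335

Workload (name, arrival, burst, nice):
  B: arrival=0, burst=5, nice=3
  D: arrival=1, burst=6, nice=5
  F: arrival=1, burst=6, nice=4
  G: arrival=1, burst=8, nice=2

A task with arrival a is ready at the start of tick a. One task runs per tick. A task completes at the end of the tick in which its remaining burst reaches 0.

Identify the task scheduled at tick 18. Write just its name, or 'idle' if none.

t=0: vr[B=0] → run B
t=1: vr[B=512/263 D=512/263 F=512/263 G=512/263] → run B
t=2: vr[B=1024/263 D=512/263 F=512/263 G=512/263] → run D
t=3: vr[B=1024/263 D=440832/88105 F=512/263 G=512/263] → run F
t=4: vr[B=1024/263 D=440832/88105 F=485888/111249 G=512/263] → run G
t=5: vr[B=1024/263 D=440832/88105 F=485888/111249 G=604672/172265] → run G
t=6: vr[B=1024/263 D=440832/88105 F=485888/111249 G=873984/172265] → run B
t=7: vr[B=1536/263 D=440832/88105 F=485888/111249 G=873984/172265] → run F
t=8: vr[B=1536/263 D=440832/88105 F=755200/111249 G=873984/172265] → run D
t=9: vr[B=1536/263 D=710144/88105 F=755200/111249 G=873984/172265] → run G
t=10: vr[B=1536/263 D=710144/88105 F=755200/111249 G=1143296/172265] → run B
t=11: vr[B=2048/263 D=710144/88105 F=755200/111249 G=1143296/172265] → run G
t=12: vr[B=2048/263 D=710144/88105 F=755200/111249 G=1412608/172265] → run F
t=13: vr[B=2048/263 D=710144/88105 F=341504/37083 G=1412608/172265] → run B
t=14: vr[D=710144/88105 F=341504/37083 G=1412608/172265] → run D
t=15: vr[D=979456/88105 F=341504/37083 G=1412608/172265] → run G
t=16: vr[D=979456/88105 F=341504/37083 G=336384/34453] → run F
t=17: vr[D=979456/88105 F=1293824/111249 G=336384/34453] → run G
t=18: vr[D=979456/88105 F=1293824/111249 G=1951232/172265] → run D
t=19: vr[D=1248768/88105 F=1293824/111249 G=1951232/172265] → run G
t=20: vr[D=1248768/88105 F=1293824/111249 G=2220544/172265] → run F
t=21: vr[D=1248768/88105 F=1563136/111249 G=2220544/172265] → run G
t=22: vr[D=1248768/88105 F=1563136/111249] → run F
t=23: vr[D=1248768/88105] → run D
t=24: vr[D=303616/17621] → run D
t=25: (idle)

running at tick 18 = D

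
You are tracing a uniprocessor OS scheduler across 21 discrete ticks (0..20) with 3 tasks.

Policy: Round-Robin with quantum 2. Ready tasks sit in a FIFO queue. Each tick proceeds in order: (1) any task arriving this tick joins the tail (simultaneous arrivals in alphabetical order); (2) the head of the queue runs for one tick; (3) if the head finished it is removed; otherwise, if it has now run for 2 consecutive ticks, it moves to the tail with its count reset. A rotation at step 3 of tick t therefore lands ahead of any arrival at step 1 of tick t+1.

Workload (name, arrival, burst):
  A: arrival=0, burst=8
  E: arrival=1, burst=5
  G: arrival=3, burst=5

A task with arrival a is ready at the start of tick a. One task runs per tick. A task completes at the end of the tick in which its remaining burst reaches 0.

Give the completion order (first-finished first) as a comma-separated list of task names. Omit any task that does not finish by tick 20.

completion order = E, A, G

t=0: queue=[A] q_used=0 → run A
t=1: queue=[A,E] q_used=1 → run A
t=2: queue=[E,A] q_used=0 → run E
t=3: queue=[E,A,G] q_used=1 → run E
t=4: queue=[A,G,E] q_used=0 → run A
t=5: queue=[A,G,E] q_used=1 → run A
t=6: queue=[G,E,A] q_used=0 → run G
t=7: queue=[G,E,A] q_used=1 → run G
t=8: queue=[E,A,G] q_used=0 → run E
t=9: queue=[E,A,G] q_used=1 → run E
t=10: queue=[A,G,E] q_used=0 → run A
t=11: queue=[A,G,E] q_used=1 → run A
t=12: queue=[G,E,A] q_used=0 → run G
t=13: queue=[G,E,A] q_used=1 → run G
t=14: queue=[E,A,G] q_used=0 → run E
t=15: queue=[A,G] q_used=0 → run A
t=16: queue=[A,G] q_used=1 → run A
t=17: queue=[G] q_used=0 → run G
t=18: (idle)
t=19: (idle)
t=20: (idle)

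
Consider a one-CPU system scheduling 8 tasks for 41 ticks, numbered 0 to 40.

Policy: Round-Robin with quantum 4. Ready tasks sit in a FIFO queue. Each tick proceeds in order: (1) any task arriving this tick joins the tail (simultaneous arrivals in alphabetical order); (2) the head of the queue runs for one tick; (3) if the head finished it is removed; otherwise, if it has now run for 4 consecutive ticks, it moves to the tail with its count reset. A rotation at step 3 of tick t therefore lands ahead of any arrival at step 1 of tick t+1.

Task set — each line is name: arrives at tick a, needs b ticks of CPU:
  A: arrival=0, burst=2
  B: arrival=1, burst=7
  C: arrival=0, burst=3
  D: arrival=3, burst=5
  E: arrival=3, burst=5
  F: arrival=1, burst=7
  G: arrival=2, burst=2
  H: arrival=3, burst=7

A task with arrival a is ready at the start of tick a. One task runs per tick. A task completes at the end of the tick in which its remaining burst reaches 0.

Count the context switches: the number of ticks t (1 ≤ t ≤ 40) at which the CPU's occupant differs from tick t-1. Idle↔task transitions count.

t=0: queue=[A,C] q_used=0 → run A
t=1: queue=[A,C,B,F] q_used=1 → run A
t=2: queue=[C,B,F,G] q_used=0 → run C
t=3: queue=[C,B,F,G,D,E,H] q_used=1 → run C
t=4: queue=[C,B,F,G,D,E,H] q_used=2 → run C
t=5: queue=[B,F,G,D,E,H] q_used=0 → run B
t=6: queue=[B,F,G,D,E,H] q_used=1 → run B
t=7: queue=[B,F,G,D,E,H] q_used=2 → run B
t=8: queue=[B,F,G,D,E,H] q_used=3 → run B
t=9: queue=[F,G,D,E,H,B] q_used=0 → run F
t=10: queue=[F,G,D,E,H,B] q_used=1 → run F
t=11: queue=[F,G,D,E,H,B] q_used=2 → run F
t=12: queue=[F,G,D,E,H,B] q_used=3 → run F
t=13: queue=[G,D,E,H,B,F] q_used=0 → run G
t=14: queue=[G,D,E,H,B,F] q_used=1 → run G
t=15: queue=[D,E,H,B,F] q_used=0 → run D
t=16: queue=[D,E,H,B,F] q_used=1 → run D
t=17: queue=[D,E,H,B,F] q_used=2 → run D
t=18: queue=[D,E,H,B,F] q_used=3 → run D
t=19: queue=[E,H,B,F,D] q_used=0 → run E
t=20: queue=[E,H,B,F,D] q_used=1 → run E
t=21: queue=[E,H,B,F,D] q_used=2 → run E
t=22: queue=[E,H,B,F,D] q_used=3 → run E
t=23: queue=[H,B,F,D,E] q_used=0 → run H
t=24: queue=[H,B,F,D,E] q_used=1 → run H
t=25: queue=[H,B,F,D,E] q_used=2 → run H
t=26: queue=[H,B,F,D,E] q_used=3 → run H
t=27: queue=[B,F,D,E,H] q_used=0 → run B
t=28: queue=[B,F,D,E,H] q_used=1 → run B
t=29: queue=[B,F,D,E,H] q_used=2 → run B
t=30: queue=[F,D,E,H] q_used=0 → run F
t=31: queue=[F,D,E,H] q_used=1 → run F
t=32: queue=[F,D,E,H] q_used=2 → run F
t=33: queue=[D,E,H] q_used=0 → run D
t=34: queue=[E,H] q_used=0 → run E
t=35: queue=[H] q_used=0 → run H
t=36: queue=[H] q_used=1 → run H
t=37: queue=[H] q_used=2 → run H
t=38: (idle)
t=39: (idle)
t=40: (idle)

context switches = 13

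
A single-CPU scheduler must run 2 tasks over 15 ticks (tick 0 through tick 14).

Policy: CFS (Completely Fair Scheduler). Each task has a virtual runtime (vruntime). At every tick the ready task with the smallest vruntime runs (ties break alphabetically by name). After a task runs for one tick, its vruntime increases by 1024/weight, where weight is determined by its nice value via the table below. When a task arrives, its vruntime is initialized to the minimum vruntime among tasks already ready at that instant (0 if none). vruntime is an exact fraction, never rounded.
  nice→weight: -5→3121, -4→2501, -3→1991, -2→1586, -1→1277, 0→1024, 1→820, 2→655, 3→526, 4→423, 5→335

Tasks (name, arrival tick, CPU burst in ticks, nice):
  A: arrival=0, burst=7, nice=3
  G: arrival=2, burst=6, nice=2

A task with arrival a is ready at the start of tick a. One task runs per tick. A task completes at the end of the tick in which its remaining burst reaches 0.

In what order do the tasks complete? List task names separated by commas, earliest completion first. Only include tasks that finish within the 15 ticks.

t=0: vr[A=0] → run A
t=1: vr[A=512/263] → run A
t=2: vr[A=1024/263 G=1024/263] → run A
t=3: vr[A=1536/263 G=1024/263] → run G
t=4: vr[A=1536/263 G=940032/172265] → run G
t=5: vr[A=1536/263 G=1209344/172265] → run A
t=6: vr[A=2048/263 G=1209344/172265] → run G
t=7: vr[A=2048/263 G=1478656/172265] → run A
t=8: vr[A=2560/263 G=1478656/172265] → run G
t=9: vr[A=2560/263 G=1747968/172265] → run A
t=10: vr[A=3072/263 G=1747968/172265] → run G
t=11: vr[A=3072/263 G=403456/34453] → run A
t=12: vr[G=403456/34453] → run G
t=13: (idle)
t=14: (idle)

completion order = A, G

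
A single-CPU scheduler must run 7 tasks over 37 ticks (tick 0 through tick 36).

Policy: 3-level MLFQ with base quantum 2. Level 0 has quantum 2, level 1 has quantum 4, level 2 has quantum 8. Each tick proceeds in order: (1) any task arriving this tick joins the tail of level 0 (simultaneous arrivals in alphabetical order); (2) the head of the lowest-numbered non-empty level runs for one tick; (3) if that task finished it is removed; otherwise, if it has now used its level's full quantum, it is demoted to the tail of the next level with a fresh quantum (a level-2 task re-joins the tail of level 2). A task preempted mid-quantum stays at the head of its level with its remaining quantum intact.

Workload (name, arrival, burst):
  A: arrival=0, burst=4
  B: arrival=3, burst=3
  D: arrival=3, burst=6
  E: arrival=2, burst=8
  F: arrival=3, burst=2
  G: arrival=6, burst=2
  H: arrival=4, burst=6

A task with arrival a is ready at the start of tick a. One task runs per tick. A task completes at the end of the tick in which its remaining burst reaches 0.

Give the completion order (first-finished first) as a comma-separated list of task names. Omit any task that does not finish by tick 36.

completion order = F, G, A, B, D, H, E

t=0: L0/L1/L2 = A/-/- → run A
t=1: L0/L1/L2 = A/-/- → run A
t=2: L0/L1/L2 = E/A/- → run E
t=3: L0/L1/L2 = EBDF/A/- → run E
t=4: L0/L1/L2 = BDFH/AE/- → run B
t=5: L0/L1/L2 = BDFH/AE/- → run B
t=6: L0/L1/L2 = DFHG/AEB/- → run D
t=7: L0/L1/L2 = DFHG/AEB/- → run D
t=8: L0/L1/L2 = FHG/AEBD/- → run F
t=9: L0/L1/L2 = FHG/AEBD/- → run F
t=10: L0/L1/L2 = HG/AEBD/- → run H
t=11: L0/L1/L2 = HG/AEBD/- → run H
t=12: L0/L1/L2 = G/AEBDH/- → run G
t=13: L0/L1/L2 = G/AEBDH/- → run G
t=14: L0/L1/L2 = -/AEBDH/- → run A
t=15: L0/L1/L2 = -/AEBDH/- → run A
t=16: L0/L1/L2 = -/EBDH/- → run E
t=17: L0/L1/L2 = -/EBDH/- → run E
t=18: L0/L1/L2 = -/EBDH/- → run E
t=19: L0/L1/L2 = -/EBDH/- → run E
t=20: L0/L1/L2 = -/BDH/E → run B
t=21: L0/L1/L2 = -/DH/E → run D
t=22: L0/L1/L2 = -/DH/E → run D
t=23: L0/L1/L2 = -/DH/E → run D
t=24: L0/L1/L2 = -/DH/E → run D
t=25: L0/L1/L2 = -/H/E → run H
t=26: L0/L1/L2 = -/H/E → run H
t=27: L0/L1/L2 = -/H/E → run H
t=28: L0/L1/L2 = -/H/E → run H
t=29: L0/L1/L2 = -/-/E → run E
t=30: L0/L1/L2 = -/-/E → run E
t=31: (idle)
t=32: (idle)
t=33: (idle)
t=34: (idle)
t=35: (idle)
t=36: (idle)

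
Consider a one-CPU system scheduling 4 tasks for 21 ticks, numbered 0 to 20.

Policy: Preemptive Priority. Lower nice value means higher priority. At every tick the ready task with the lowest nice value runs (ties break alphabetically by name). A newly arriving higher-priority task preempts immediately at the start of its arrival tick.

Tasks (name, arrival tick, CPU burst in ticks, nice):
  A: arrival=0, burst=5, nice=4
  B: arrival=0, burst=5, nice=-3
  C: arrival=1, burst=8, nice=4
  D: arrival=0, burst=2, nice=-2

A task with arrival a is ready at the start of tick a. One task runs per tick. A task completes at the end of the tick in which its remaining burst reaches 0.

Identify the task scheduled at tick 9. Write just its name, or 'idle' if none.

running at tick 9 = A

t=0: ready={A,B,D} → run B
t=1: ready={A,B,C,D} → run B
t=2: ready={A,B,C,D} → run B
t=3: ready={A,B,C,D} → run B
t=4: ready={A,B,C,D} → run B
t=5: ready={A,C,D} → run D
t=6: ready={A,C,D} → run D
t=7: ready={A,C} → run A
t=8: ready={A,C} → run A
t=9: ready={A,C} → run A
t=10: ready={A,C} → run A
t=11: ready={A,C} → run A
t=12: ready={C} → run C
t=13: ready={C} → run C
t=14: ready={C} → run C
t=15: ready={C} → run C
t=16: ready={C} → run C
t=17: ready={C} → run C
t=18: ready={C} → run C
t=19: ready={C} → run C
t=20: (idle)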